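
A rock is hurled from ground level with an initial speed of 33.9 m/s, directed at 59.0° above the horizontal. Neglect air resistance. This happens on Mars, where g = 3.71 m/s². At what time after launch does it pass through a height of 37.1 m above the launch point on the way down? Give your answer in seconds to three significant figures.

14.3 s

vₓ = 33.90 cos 59.0° = 17.46 m/s; v_y0 = 33.90 sin 59.0° = 29.06 m/s.
Set y = v_y0 t − ½ g t² = 37.1: 1.855 t² − 29.06 t + 37.1 = 0.
Quadratic formula: t = (29.06 ± √569.08) / 3.71 = (29.06 ± 23.86) / 3.71 → t = 1.402 s or 14.26 s.
The descending-branch root is 14.26 s.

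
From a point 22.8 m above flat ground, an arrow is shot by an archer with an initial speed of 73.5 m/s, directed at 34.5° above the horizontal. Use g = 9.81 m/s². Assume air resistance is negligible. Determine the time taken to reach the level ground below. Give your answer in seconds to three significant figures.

Horizontal component vₓ = 73.50 cos 34.5° = 60.57 m/s; vertical v_y0 = 73.50 sin 34.5° = 41.63 m/s.
Vertical motion (up positive, ground at y = 0): 4.905 t² − (41.63) t − 22.8 = 0, so t = (41.63 + √(41.63² + 2·9.81·22.8)) / 9.81 = (41.63 + 46.70) / 9.81 = 9.004 s.

9.00 s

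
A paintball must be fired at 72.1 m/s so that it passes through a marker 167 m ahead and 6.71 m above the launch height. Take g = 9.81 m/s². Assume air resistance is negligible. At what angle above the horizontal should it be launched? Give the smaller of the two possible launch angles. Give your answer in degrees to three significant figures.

Trajectory: y = x tanθ − g x² (1 + tan²θ)/(2v₀²). With x = 167, y = 6.71, v₀ = 72.1, g = 9.81:
26.31 tan²θ − 167 tanθ + (33.02) = 0.
tanθ = [167 ± √(167² − 4 × 26.31 × (33.02))] / (2 × 26.31) = (167 ± 156.2) / 52.63, giving tanθ = 0.2043 or 6.142.
θ = 11.55° or 80.75°; the smaller is 11.55°.

11.5°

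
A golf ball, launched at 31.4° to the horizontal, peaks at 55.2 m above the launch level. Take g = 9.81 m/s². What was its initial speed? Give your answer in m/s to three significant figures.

At the peak v_y = 0, so v_y0 = √(2gH) = √(2 × 9.81 × 55.2) = 32.91 m/s.
v_y0 = v₀ sin θ ⇒ v₀ = 32.91 / sin 31.4° = 63.16 m/s.

63.2 m/s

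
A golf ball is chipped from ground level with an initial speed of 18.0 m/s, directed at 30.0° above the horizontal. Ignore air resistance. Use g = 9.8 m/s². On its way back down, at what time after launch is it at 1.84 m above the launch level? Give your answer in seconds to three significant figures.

1.60 s

Components: vₓ = 18.00 cos 30.0° = 15.59 m/s, v_y0 = 18.00 sin 30.0° = 9.000 m/s.
Set y = v_y0 t − ½ g t² = 1.84: 4.900 t² − 9.000 t + 1.84 = 0.
t = [9.000 ± √(9.000² − 2·9.80·1.84)] / 9.80 = (9.000 ± 6.703) / 9.80, so t = 0.2343 s or t = 1.602 s.
The descending-branch root is 1.602 s.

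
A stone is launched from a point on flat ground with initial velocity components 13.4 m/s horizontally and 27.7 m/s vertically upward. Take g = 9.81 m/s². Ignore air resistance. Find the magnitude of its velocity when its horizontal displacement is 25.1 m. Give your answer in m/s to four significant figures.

16.33 m/s

x = vₓ t ⇒ t = 25.1/13.40 = 1.873 s.
Vertical velocity there: v_y = v_y0 − g t = 27.70 − 9.81 × 1.873 = 9.325 m/s.
Speed: √(vₓ² + v_y²) = √(13.40² + 9.325²) = 16.33 m/s.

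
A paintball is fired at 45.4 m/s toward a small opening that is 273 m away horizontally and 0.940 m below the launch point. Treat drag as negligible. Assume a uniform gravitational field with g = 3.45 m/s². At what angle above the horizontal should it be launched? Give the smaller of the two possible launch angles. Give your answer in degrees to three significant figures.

Trajectory: y = x tanθ − g x² (1 + tan²θ)/(2v₀²). With x = 273, y = −0.940, v₀ = 45.4, g = 3.45:
62.37 tan²θ − 273 tanθ + (61.43) = 0.
tanθ = [273 ± √(273² − 4 × 62.37 × (61.43))] / (2 × 62.37) = (273 ± 243.3) / 124.7, giving tanθ = 0.2380 or 4.139.
θ = 13.39° or 76.42°; the smaller is 13.39°.

13.4°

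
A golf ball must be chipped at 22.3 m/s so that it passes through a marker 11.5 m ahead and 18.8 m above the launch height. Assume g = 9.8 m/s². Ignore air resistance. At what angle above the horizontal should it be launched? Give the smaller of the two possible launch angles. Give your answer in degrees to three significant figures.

67.4°

Trajectory: y = x tanθ − g x² (1 + tan²θ)/(2v₀²). With x = 11.5, y = 18.8, v₀ = 22.3, g = 9.80:
1.303 tan²θ − 11.5 tanθ + (20.10) = 0.
tanθ = [11.5 ± √(11.5² − 4 × 1.303 × (20.10))] / (2 × 1.303) = (11.5 ± 5.241) / 2.606, giving tanθ = 2.402 or 6.423.
θ = 67.39° or 81.15°; the smaller is 67.39°.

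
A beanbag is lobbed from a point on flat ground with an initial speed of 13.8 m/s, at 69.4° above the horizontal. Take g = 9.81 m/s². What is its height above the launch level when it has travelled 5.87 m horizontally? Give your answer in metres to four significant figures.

8.448 m

Resolve: vₓ = 13.80 cos 69.4° = 4.855 m/s and v_y0 = 13.80 sin 69.4° = 12.92 m/s.
Time to reach x = 5.87 m: t = x/vₓ = 5.87/4.855 = 1.209 s.
Height: y = v_y0 t − ½ g t² = 12.92 × 1.209 − 4.905 × 1.209² = 15.62 − 7.169 = 8.448 m.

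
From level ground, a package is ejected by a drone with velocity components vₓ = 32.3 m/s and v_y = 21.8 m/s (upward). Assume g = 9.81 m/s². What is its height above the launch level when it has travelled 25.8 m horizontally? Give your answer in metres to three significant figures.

x = vₓ t ⇒ t = 25.8/32.30 = 0.7988 s.
Height: y = v_y0 t − ½ g t² = 21.80 × 0.7988 − 4.905 × 0.7988² = 17.41 − 3.129 = 14.28 m.

14.3 m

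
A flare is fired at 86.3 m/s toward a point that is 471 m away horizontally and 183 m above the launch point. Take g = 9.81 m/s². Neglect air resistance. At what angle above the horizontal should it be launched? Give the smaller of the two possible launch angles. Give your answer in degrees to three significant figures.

Trajectory: y = x tanθ − g x² (1 + tan²θ)/(2v₀²). With x = 471, y = 183, v₀ = 86.3, g = 9.81:
146.1 tan²θ − 471 tanθ + (329.1) = 0.
tanθ = [471 ± √(471² − 4 × 146.1 × (329.1))] / (2 × 146.1) = (471 ± 171.8) / 292.2, giving tanθ = 1.024 or 2.200.
θ = 45.68° or 65.55°; the smaller is 45.68°.

45.7°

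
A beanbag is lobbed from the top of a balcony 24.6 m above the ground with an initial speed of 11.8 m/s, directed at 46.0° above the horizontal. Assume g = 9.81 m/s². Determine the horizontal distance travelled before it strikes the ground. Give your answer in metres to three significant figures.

26.8 m

Horizontal component vₓ = 11.80 cos 46.0° = 8.197 m/s; vertical v_y0 = 11.80 sin 46.0° = 8.488 m/s.
Vertical motion (up positive, ground at y = 0): 4.905 t² − (8.488) t − 24.6 = 0, so t = (8.488 + √(8.488² + 2·9.81·24.6)) / 9.81 = (8.488 + 23.55) / 9.81 = 3.266 s.
Horizontal distance: R = vₓ t = 8.197 × 3.266 = 26.77 m.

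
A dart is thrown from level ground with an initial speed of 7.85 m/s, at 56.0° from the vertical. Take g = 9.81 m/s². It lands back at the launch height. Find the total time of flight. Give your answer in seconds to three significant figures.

Components: vₓ = 7.850 sin 56.0° = 6.508 m/s, v_y0 = 7.850 cos 56.0° = 4.390 m/s.
Time of flight on level ground: T = 2 v_y0 / g = 2 × 4.390 / 9.81 = 0.8949 s.

0.895 s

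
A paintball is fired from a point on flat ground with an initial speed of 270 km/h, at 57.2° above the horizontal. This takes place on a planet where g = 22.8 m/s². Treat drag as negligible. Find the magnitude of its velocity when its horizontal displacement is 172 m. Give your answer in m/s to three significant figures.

52.6 m/s

Convert: 270 km/h = 270/3.6 = 75.00 m/s.
Components: vₓ = 75.00 cos 57.2° = 40.63 m/s, v_y0 = 75.00 sin 57.2° = 63.04 m/s.
x = vₓ t ⇒ t = 172/40.63 = 4.234 s.
Vertical velocity there: v_y = v_y0 − g t = 63.04 − 22.8 × 4.234 = −33.48 m/s.
Speed: √(vₓ² + v_y²) = √(40.63² + 33.48²) = 52.65 m/s.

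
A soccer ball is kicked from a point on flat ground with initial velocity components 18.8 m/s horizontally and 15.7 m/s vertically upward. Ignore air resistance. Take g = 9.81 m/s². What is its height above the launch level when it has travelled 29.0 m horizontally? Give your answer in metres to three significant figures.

Time to reach x = 29.0 m: t = x/vₓ = 29.0/18.80 = 1.543 s.
Height: y = v_y0 t − ½ g t² = 15.70 × 1.543 − 4.905 × 1.543² = 24.22 − 11.67 = 12.55 m.

12.5 m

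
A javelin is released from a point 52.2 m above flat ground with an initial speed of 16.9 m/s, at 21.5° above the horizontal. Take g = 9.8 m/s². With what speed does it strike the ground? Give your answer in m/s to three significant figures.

Resolve: vₓ = 16.90 cos 21.5° = 15.72 m/s and v_y0 = 16.90 sin 21.5° = 6.194 m/s.
Vertical motion (up positive, ground at y = 0): 4.900 t² − (6.194) t − 52.2 = 0, so t = (6.194 + √(6.194² + 2·9.80·52.2)) / 9.80 = (6.194 + 32.58) / 9.80 = 3.957 s.
Vertical velocity at impact: v_y = v_y0 − g t = 6.194 − 9.80 × 3.957 = −32.58 m/s.
Speed: |v| = √(vₓ² + v_y²) = √(15.72² + 32.58²) = 36.18 m/s.

36.2 m/s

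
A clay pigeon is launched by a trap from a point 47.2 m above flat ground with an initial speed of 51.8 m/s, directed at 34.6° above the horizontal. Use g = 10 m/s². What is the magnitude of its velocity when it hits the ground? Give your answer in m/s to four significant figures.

60.23 m/s

vₓ = 51.80 cos 34.6° = 42.64 m/s; v_y0 = 51.80 sin 34.6° = 29.41 m/s.
Vertical motion (up positive, ground at y = 0): 5.000 t² − (29.41) t − 47.2 = 0, so t = (29.41 + √(29.41² + 2·10.0·47.2)) / 10.0 = (29.41 + 42.53) / 10.0 = 7.195 s.
Vertical velocity at impact: v_y = v_y0 − g t = 29.41 − 10.0 × 7.195 = −42.53 m/s.
Speed: |v| = √(vₓ² + v_y²) = √(42.64² + 42.53²) = 60.23 m/s.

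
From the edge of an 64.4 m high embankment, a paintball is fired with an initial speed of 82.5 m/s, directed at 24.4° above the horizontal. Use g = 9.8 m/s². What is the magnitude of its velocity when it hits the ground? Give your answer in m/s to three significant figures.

Components: vₓ = 82.50 cos 24.4° = 75.13 m/s, v_y0 = 82.50 sin 24.4° = 34.08 m/s.
Vertical motion (up positive, ground at y = 0): 4.900 t² − (34.08) t − 64.4 = 0, so t = (34.08 + √(34.08² + 2·9.80·64.4)) / 9.80 = (34.08 + 49.23) / 9.80 = 8.501 s.
Vertical velocity at impact: v_y = v_y0 − g t = 34.08 − 9.80 × 8.501 = −49.23 m/s.
Speed: |v| = √(vₓ² + v_y²) = √(75.13² + 49.23²) = 89.82 m/s.

89.8 m/s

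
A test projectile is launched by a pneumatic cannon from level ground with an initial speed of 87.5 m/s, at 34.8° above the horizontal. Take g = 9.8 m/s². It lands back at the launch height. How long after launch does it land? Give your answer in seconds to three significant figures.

10.2 s

Horizontal component vₓ = 87.50 cos 34.8° = 71.85 m/s; vertical v_y0 = 87.50 sin 34.8° = 49.94 m/s.
It returns to y = 0 when t = 2 v_y0 / g = 2(49.94)/9.80 = 10.19 s.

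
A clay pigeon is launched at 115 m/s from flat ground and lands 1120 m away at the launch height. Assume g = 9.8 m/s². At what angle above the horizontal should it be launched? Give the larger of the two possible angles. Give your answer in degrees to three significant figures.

R = v₀² sin 2θ / g gives sin 2θ = gR/v₀² = 9.80·1120/115² = 0.8299.
2θ = 56.09° or 180° − 56.09° = 123.9°, so θ = 28.05° or 61.95°.
The larger angle is 61.95°.

62.0°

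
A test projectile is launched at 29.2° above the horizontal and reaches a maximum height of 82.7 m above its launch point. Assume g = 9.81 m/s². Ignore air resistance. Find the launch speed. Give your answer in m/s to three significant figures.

82.6 m/s

At the peak v_y = 0, so v_y0 = √(2gH) = √(2 × 9.81 × 82.7) = 40.28 m/s.
v_y0 = v₀ sin θ ⇒ v₀ = 40.28 / sin 29.2° = 82.57 m/s.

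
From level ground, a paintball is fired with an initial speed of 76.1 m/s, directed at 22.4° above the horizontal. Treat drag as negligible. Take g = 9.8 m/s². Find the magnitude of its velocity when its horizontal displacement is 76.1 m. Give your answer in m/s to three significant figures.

72.7 m/s

Components: vₓ = 76.10 cos 22.4° = 70.36 m/s, v_y0 = 76.10 sin 22.4° = 29.00 m/s.
x = vₓ t ⇒ t = 76.1/70.36 = 1.082 s.
Vertical velocity there: v_y = v_y0 − g t = 29.00 − 9.80 × 1.082 = 18.40 m/s.
Speed: √(vₓ² + v_y²) = √(70.36² + 18.40²) = 72.72 m/s.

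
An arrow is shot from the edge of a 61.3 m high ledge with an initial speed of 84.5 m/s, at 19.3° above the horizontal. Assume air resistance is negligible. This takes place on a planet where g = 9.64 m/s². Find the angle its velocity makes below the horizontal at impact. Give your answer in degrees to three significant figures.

29.0°

Horizontal component vₓ = 84.50 cos 19.3° = 79.75 m/s; vertical v_y0 = 84.50 sin 19.3° = 27.93 m/s.
With up positive and y = 0 at the ground: y(t) = 61.3 + (27.93) t − 4.820 t². Setting y = 0 and taking the positive root: t = [27.93 + √(27.93² + 2·9.64·61.3)] / 9.64 = (27.93 + 44.29) / 9.64 = 7.492 s.
At impact: v_y = v_y0 − g t = −44.29 m/s; vₓ = 79.75 m/s.
Angle below horizontal: arctan(|v_y|/vₓ) = arctan(44.29/79.75) = 29.05°.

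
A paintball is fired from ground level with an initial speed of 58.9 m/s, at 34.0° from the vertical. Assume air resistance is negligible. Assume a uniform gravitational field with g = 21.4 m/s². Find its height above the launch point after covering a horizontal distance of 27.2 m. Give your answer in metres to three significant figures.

Horizontal component vₓ = 58.90 sin 34.0° = 32.94 m/s; vertical v_y0 = 58.90 cos 34.0° = 48.83 m/s.
x = vₓ t ⇒ t = 27.2/32.94 = 0.8258 s.
Height: y = v_y0 t − ½ g t² = 48.83 × 0.8258 − 10.70 × 0.8258² = 40.33 − 7.297 = 33.03 m.

33.0 m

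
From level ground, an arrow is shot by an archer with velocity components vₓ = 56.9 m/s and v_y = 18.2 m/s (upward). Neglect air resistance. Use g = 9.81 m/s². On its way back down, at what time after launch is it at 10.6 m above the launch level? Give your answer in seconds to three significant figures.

2.99 s

Height y(t) = 18.20 t − 4.905 t² = 10.6 gives 4.905 t² − 18.20 t + 10.6 = 0.
Quadratic formula: t = (18.20 ± √123.27) / 9.81 = (18.20 ± 11.10) / 9.81 → t = 0.7235 s or 2.987 s.
The descending-branch root is 2.987 s.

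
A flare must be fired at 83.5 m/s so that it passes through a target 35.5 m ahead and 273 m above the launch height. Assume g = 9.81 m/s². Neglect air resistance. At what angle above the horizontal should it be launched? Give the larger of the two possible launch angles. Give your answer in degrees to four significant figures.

88.07°

Trajectory: y = x tanθ − g x² (1 + tan²θ)/(2v₀²). With x = 35.5, y = 273, v₀ = 83.5, g = 9.81:
0.8866 tan²θ − 35.5 tanθ + (273.9) = 0.
tanθ = [35.5 ± √(35.5² − 4 × 0.8866 × (273.9))] / (2 × 0.8866) = (35.5 ± 17.00) / 1.773, giving tanθ = 10.43 or 29.61.
θ = 84.53° or 88.07°; the larger is 88.07°.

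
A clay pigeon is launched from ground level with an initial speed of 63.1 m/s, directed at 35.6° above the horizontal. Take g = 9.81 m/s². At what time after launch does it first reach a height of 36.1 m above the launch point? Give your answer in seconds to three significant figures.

1.16 s

vₓ = 63.10 cos 35.6° = 51.31 m/s; v_y0 = 63.10 sin 35.6° = 36.73 m/s.
Require v_y0 t − ½ g t² = 36.1, i.e. 4.905 t² − 36.73 t + 36.1 = 0.
t = [36.73 ± √(36.73² − 2·9.81·36.1)] / 9.81 = (36.73 ± 25.32) / 9.81, so t = 1.164 s or t = 6.325 s.
The first (ascending) time is 1.164 s.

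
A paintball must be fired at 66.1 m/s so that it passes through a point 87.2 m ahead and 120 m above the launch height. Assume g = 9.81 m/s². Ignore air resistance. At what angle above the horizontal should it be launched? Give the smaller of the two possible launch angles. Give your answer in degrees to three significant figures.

Trajectory: y = x tanθ − g x² (1 + tan²θ)/(2v₀²). With x = 87.2, y = 120, v₀ = 66.1, g = 9.81:
8.536 tan²θ − 87.2 tanθ + (128.5) = 0.
tanθ = [87.2 ± √(87.2² − 4 × 8.536 × (128.5))] / (2 × 8.536) = (87.2 ± 56.70) / 17.07, giving tanθ = 1.786 or 8.429.
θ = 60.76° or 83.23°; the smaller is 60.76°.

60.8°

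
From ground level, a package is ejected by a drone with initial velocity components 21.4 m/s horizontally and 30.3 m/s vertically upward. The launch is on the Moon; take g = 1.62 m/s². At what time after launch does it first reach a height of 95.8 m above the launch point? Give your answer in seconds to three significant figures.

Set y = v_y0 t − ½ g t² = 95.8: 0.8100 t² − 30.30 t + 95.8 = 0.
t = [30.30 ± √(30.30² − 2·1.62·95.8)] / 1.62 = (30.30 ± 24.65) / 1.62, so t = 3.487 s or t = 33.92 s.
The first (ascending) time is 3.487 s.

3.49 s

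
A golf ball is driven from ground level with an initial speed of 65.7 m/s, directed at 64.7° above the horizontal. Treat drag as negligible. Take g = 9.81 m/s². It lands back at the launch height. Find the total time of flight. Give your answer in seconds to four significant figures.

Horizontal component vₓ = 65.70 cos 64.7° = 28.08 m/s; vertical v_y0 = 65.70 sin 64.7° = 59.40 m/s.
It returns to y = 0 when t = 2 v_y0 / g = 2(59.40)/9.81 = 12.11 s.

12.11 s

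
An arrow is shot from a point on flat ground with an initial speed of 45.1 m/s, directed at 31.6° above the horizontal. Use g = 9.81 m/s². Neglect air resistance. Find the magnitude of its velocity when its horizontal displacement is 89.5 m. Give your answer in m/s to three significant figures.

Resolve: vₓ = 45.10 cos 31.6° = 38.41 m/s and v_y0 = 45.10 sin 31.6° = 23.63 m/s.
Time to reach x = 89.5 m: t = x/vₓ = 89.5/38.41 = 2.330 s.
Vertical velocity there: v_y = v_y0 − g t = 23.63 − 9.81 × 2.330 = 0.7750 m/s.
Speed: √(vₓ² + v_y²) = √(38.41² + 0.7750²) = 38.42 m/s.

38.4 m/s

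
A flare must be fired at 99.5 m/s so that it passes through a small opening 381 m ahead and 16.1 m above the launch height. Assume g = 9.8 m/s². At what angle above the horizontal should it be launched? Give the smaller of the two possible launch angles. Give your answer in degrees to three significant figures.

13.6°

Trajectory: y = x tanθ − g x² (1 + tan²θ)/(2v₀²). With x = 381, y = 16.1, v₀ = 99.5, g = 9.80:
71.85 tan²θ − 381 tanθ + (87.95) = 0.
tanθ = [381 ± √(381² − 4 × 71.85 × (87.95))] / (2 × 71.85) = (381 ± 346.2) / 143.7, giving tanθ = 0.2419 or 5.061.
θ = 13.60° or 78.82°; the smaller is 13.60°.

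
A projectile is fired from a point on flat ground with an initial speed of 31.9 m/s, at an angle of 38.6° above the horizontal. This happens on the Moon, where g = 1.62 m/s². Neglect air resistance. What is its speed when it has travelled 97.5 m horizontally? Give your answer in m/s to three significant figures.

28.4 m/s

Components: vₓ = 31.90 cos 38.6° = 24.93 m/s, v_y0 = 31.90 sin 38.6° = 19.90 m/s.
At x = 97.5 m, t = x/vₓ = 97.5/24.93 = 3.911 s.
Vertical velocity there: v_y = v_y0 − g t = 19.90 − 1.62 × 3.911 = 13.57 m/s.
Speed: √(vₓ² + v_y²) = √(24.93² + 13.57²) = 28.38 m/s.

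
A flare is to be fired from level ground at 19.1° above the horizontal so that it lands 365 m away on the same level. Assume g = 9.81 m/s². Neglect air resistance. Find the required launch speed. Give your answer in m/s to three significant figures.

Level-ground range: R = v₀² sin(2θ)/g, so v₀ = √(gR / sin 2θ).
v₀ = √(9.81 × 365 / sin 38.20°) = √(3581 / 0.6184) = √5790.1 = 76.09 m/s.

76.1 m/s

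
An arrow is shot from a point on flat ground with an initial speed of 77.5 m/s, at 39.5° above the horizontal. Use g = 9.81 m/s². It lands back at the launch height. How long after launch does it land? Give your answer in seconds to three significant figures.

10.1 s

vₓ = 77.50 cos 39.5° = 59.80 m/s; v_y0 = 77.50 sin 39.5° = 49.30 m/s.
Landing at launch height ⇒ T = 2 v_y0 / g = 2 × 49.30 / 9.81 = 10.05 s.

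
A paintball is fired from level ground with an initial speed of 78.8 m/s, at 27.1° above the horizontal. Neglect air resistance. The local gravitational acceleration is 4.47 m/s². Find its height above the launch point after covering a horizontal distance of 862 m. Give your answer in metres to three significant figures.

Components: vₓ = 78.80 cos 27.1° = 70.15 m/s, v_y0 = 78.80 sin 27.1° = 35.90 m/s.
At x = 862 m, t = x/vₓ = 862/70.15 = 12.29 s.
Height: y = v_y0 t − ½ g t² = 35.90 × 12.29 − 2.235 × 12.29² = 441.1 − 337.5 = 103.6 m.

104 m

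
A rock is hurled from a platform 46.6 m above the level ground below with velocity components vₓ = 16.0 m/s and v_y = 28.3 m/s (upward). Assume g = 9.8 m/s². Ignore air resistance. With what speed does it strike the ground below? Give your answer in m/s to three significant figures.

With up positive and y = 0 at the ground: y(t) = 46.6 + (28.30) t − 4.900 t². Setting y = 0 and taking the positive root: t = [28.30 + √(28.30² + 2·9.80·46.6)] / 9.80 = (28.30 + 41.40) / 9.80 = 7.113 s.
Vertical velocity at impact: v_y = v_y0 − g t = 28.30 − 9.80 × 7.113 = −41.40 m/s.
Speed: |v| = √(vₓ² + v_y²) = √(16.00² + 41.40²) = 44.39 m/s.

44.4 m/s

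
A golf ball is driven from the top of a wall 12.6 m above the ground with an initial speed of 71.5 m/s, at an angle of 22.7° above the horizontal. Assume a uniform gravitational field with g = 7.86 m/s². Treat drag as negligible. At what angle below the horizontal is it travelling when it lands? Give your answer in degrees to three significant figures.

Resolve: vₓ = 71.50 cos 22.7° = 65.96 m/s and v_y0 = 71.50 sin 22.7° = 27.59 m/s.
The projectile lands when y = 12.6 + (27.59) t − ½·7.86·t² = 0. Positive root: t = (27.59 + √(27.59² + 2·7.86·12.6)) / 7.86 = (27.59 + 30.97) / 7.86 = 7.451 s.
At impact: v_y = v_y0 − g t = −30.97 m/s; vₓ = 65.96 m/s.
Angle below horizontal: arctan(|v_y|/vₓ) = arctan(30.97/65.96) = 25.15°.

25.2°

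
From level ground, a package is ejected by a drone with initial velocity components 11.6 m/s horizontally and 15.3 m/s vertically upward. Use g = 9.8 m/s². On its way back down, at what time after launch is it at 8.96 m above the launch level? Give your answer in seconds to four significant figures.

2.342 s

Set y = v_y0 t − ½ g t² = 8.96: 4.900 t² − 15.30 t + 8.96 = 0.
t = [15.30 ± √(15.30² − 2·9.80·8.96)] / 9.80 = (15.30 ± 7.647) / 9.80, so t = 0.7809 s or t = 2.342 s.
The descending-branch root is 2.342 s.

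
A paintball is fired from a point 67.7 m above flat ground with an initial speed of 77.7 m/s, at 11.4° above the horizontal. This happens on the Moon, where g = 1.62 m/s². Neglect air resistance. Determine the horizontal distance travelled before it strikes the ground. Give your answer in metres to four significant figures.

Horizontal component vₓ = 77.70 cos 11.4° = 76.17 m/s; vertical v_y0 = 77.70 sin 11.4° = 15.36 m/s.
The projectile lands when y = 67.7 + (15.36) t − ½·1.62·t² = 0. Positive root: t = (15.36 + √(15.36² + 2·1.62·67.7)) / 1.62 = (15.36 + 21.34) / 1.62 = 22.65 s.
Horizontal distance: R = vₓ t = 76.17 × 22.65 = 1725 m.

1725 m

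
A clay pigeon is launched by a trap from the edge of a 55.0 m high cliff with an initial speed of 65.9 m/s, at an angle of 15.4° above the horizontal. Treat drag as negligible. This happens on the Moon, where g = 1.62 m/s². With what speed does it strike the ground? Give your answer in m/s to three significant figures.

Resolve: vₓ = 65.90 cos 15.4° = 63.53 m/s and v_y0 = 65.90 sin 15.4° = 17.50 m/s.
Vertical motion (up positive, ground at y = 0): 0.8100 t² − (17.50) t − 55.0 = 0, so t = (17.50 + √(17.50² + 2·1.62·55.0)) / 1.62 = (17.50 + 22.01) / 1.62 = 24.39 s.
Vertical velocity at impact: v_y = v_y0 − g t = 17.50 − 1.62 × 24.39 = −22.01 m/s.
Speed: |v| = √(vₓ² + v_y²) = √(63.53² + 22.01²) = 67.24 m/s.

67.2 m/s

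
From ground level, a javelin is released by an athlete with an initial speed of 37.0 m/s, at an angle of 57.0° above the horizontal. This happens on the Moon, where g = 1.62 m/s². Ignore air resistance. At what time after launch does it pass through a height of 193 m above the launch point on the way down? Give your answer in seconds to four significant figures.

30.50 s

Resolve: vₓ = 37.00 cos 57.0° = 20.15 m/s and v_y0 = 37.00 sin 57.0° = 31.03 m/s.
Height y(t) = 31.03 t − 0.8100 t² = 193 gives 0.8100 t² − 31.03 t + 193 = 0.
t = [31.03 ± √(31.03² − 2·1.62·193)] / 1.62 = (31.03 ± 18.37) / 1.62, so t = 7.813 s or t = 30.50 s.
The descending-branch root is 30.50 s.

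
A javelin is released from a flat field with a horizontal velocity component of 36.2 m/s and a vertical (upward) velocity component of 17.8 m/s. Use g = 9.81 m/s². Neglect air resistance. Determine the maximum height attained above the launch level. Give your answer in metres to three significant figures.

16.1 m

At the apex v_y = 0, so H = v_y0²/(2g) = 17.80²/19.62 = 16.15 m.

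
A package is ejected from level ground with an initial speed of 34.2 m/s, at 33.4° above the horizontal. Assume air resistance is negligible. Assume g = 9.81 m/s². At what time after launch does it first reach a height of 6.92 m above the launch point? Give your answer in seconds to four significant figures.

0.4117 s

Components: vₓ = 34.20 cos 33.4° = 28.55 m/s, v_y0 = 34.20 sin 33.4° = 18.83 m/s.
Height y(t) = 18.83 t − 4.905 t² = 6.92 gives 4.905 t² − 18.83 t + 6.92 = 0.
Quadratic formula: t = (18.83 ± √218.66) / 9.81 = (18.83 ± 14.79) / 9.81 → t = 0.4117 s or 3.426 s.
The first (ascending) time is 0.4117 s.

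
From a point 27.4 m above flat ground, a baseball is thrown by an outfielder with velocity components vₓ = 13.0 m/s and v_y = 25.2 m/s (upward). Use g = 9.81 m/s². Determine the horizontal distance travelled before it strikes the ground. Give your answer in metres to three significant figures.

The projectile lands when y = 27.4 + (25.20) t − ½·9.81·t² = 0. Positive root: t = (25.20 + √(25.20² + 2·9.81·27.4)) / 9.81 = (25.20 + 34.24) / 9.81 = 6.059 s.
Horizontal distance: R = vₓ t = 13.00 × 6.059 = 78.77 m.

78.8 m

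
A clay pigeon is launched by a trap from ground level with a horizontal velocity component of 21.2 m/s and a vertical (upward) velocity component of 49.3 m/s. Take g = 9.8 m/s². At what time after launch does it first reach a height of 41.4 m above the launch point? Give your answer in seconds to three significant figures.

Height y(t) = 49.30 t − 4.900 t² = 41.4 gives 4.900 t² − 49.30 t + 41.4 = 0.
t = [49.30 ± √(49.30² − 2·9.80·41.4)] / 9.80 = (49.30 ± 40.24) / 9.80, so t = 0.9248 s or t = 9.136 s.
The first (ascending) time is 0.9248 s.

0.925 s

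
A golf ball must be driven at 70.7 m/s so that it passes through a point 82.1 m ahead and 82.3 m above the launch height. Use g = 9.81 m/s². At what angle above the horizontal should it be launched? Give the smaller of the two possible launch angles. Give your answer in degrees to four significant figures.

50.17°

Trajectory: y = x tanθ − g x² (1 + tan²θ)/(2v₀²). With x = 82.1, y = 82.3, v₀ = 70.7, g = 9.81:
6.614 tan²θ − 82.1 tanθ + (88.91) = 0.
tanθ = [82.1 ± √(82.1² − 4 × 6.614 × (88.91))] / (2 × 6.614) = (82.1 ± 66.24) / 13.23, giving tanθ = 1.199 or 11.21.
θ = 50.17° or 84.90°; the smaller is 50.17°.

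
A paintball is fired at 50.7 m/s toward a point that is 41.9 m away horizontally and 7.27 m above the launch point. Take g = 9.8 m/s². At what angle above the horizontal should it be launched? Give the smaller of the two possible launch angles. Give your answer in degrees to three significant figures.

Trajectory: y = x tanθ − g x² (1 + tan²θ)/(2v₀²). With x = 41.9, y = 7.27, v₀ = 50.7, g = 9.80:
3.347 tan²θ − 41.9 tanθ + (10.62) = 0.
tanθ = [41.9 ± √(41.9² − 4 × 3.347 × (10.62))] / (2 × 3.347) = (41.9 ± 40.17) / 6.693, giving tanθ = 0.2587 or 12.26.
θ = 14.51° or 85.34°; the smaller is 14.51°.

14.5°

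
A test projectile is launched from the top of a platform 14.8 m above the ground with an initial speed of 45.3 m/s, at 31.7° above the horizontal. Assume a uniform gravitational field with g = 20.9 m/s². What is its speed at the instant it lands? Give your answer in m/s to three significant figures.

51.7 m/s

vₓ = 45.30 cos 31.7° = 38.54 m/s; v_y0 = 45.30 sin 31.7° = 23.80 m/s.
With up positive and y = 0 at the ground: y(t) = 14.8 + (23.80) t − 10.45 t². Setting y = 0 and taking the positive root: t = [23.80 + √(23.80² + 2·20.9·14.8)] / 20.9 = (23.80 + 34.43) / 20.9 = 2.786 s.
Vertical velocity at impact: v_y = v_y0 − g t = 23.80 − 20.9 × 2.786 = −34.43 m/s.
Speed: |v| = √(vₓ² + v_y²) = √(38.54² + 34.43²) = 51.68 m/s.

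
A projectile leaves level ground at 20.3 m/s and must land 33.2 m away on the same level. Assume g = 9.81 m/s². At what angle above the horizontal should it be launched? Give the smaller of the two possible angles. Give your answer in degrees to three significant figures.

Level-ground range R = v₀² sin(2θ)/g ⇒ sin(2θ) = gR/v₀² = 9.81 × 33.2 / 20.3² = 0.7903.
2θ = 52.22° or 180° − 52.22° = 127.8°, so θ = 26.11° or 63.89°.
The smaller angle is 26.11°.

26.1°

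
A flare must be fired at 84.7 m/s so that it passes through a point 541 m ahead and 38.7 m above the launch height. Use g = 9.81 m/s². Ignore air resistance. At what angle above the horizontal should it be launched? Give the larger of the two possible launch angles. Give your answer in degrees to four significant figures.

Trajectory: y = x tanθ − g x² (1 + tan²θ)/(2v₀²). With x = 541, y = 38.7, v₀ = 84.7, g = 9.81:
200.1 tan²θ − 541 tanθ + (238.8) = 0.
tanθ = [541 ± √(541² − 4 × 200.1 × (238.8))] / (2 × 200.1) = (541 ± 318.6) / 400.2, giving tanθ = 0.5556 or 2.148.
θ = 29.06° or 65.03°; the larger is 65.03°.

65.03°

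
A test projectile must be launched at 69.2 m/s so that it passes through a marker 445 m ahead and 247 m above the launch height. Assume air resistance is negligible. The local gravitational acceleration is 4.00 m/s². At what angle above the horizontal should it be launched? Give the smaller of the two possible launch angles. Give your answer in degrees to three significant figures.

Trajectory: y = x tanθ − g x² (1 + tan²θ)/(2v₀²). With x = 445, y = 247, v₀ = 69.2, g = 4.00:
82.71 tan²θ − 445 tanθ + (329.7) = 0.
tanθ = [445 ± √(445² − 4 × 82.71 × (329.7))] / (2 × 82.71) = (445 ± 298.2) / 165.4, giving tanθ = 0.8872 or 4.493.
θ = 41.58° or 77.45°; the smaller is 41.58°.

41.6°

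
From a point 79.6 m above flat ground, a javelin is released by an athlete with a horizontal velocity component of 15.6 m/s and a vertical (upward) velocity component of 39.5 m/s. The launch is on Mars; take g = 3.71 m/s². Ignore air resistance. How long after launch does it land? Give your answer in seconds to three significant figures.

23.1 s

Vertical motion (up positive, ground at y = 0): 1.855 t² − (39.50) t − 79.6 = 0, so t = (39.50 + √(39.50² + 2·3.71·79.6)) / 3.71 = (39.50 + 46.38) / 3.71 = 23.15 s.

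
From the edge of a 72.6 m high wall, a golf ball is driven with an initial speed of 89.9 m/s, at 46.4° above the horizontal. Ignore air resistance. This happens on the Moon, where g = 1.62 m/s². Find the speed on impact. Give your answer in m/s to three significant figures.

Components: vₓ = 89.90 cos 46.4° = 62.00 m/s, v_y0 = 89.90 sin 46.4° = 65.10 m/s.
With up positive and y = 0 at the ground: y(t) = 72.6 + (65.10) t − 0.8100 t². Setting y = 0 and taking the positive root: t = [65.10 + √(65.10² + 2·1.62·72.6)] / 1.62 = (65.10 + 66.89) / 1.62 = 81.47 s.
Vertical velocity at impact: v_y = v_y0 − g t = 65.10 − 1.62 × 81.47 = −66.89 m/s.
Speed: |v| = √(vₓ² + v_y²) = √(62.00² + 66.89²) = 91.20 m/s.

91.2 m/s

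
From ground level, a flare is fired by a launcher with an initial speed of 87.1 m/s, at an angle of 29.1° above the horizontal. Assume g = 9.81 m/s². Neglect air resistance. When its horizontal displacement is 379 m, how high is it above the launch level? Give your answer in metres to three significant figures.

89.3 m

Horizontal component vₓ = 87.10 cos 29.1° = 76.11 m/s; vertical v_y0 = 87.10 sin 29.1° = 42.36 m/s.
x = vₓ t ⇒ t = 379/76.11 = 4.980 s.
Height: y = v_y0 t − ½ g t² = 42.36 × 4.980 − 4.905 × 4.980² = 210.9 − 121.6 = 89.31 m.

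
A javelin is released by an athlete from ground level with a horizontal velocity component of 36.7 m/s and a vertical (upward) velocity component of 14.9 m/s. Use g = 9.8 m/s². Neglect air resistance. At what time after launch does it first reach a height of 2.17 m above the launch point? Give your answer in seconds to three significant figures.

Set y = v_y0 t − ½ g t² = 2.17: 4.900 t² − 14.90 t + 2.17 = 0.
Quadratic formula: t = (14.90 ± √179.48) / 9.80 = (14.90 ± 13.40) / 9.80 → t = 0.1534 s or 2.887 s.
The first (ascending) time is 0.1534 s.

0.153 s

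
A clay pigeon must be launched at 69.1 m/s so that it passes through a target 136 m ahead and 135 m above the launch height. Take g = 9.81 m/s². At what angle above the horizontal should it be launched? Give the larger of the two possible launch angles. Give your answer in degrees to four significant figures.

80.13°

Trajectory: y = x tanθ − g x² (1 + tan²θ)/(2v₀²). With x = 136, y = 135, v₀ = 69.1, g = 9.81:
19.00 tan²θ − 136 tanθ + (154.0) = 0.
tanθ = [136 ± √(136² − 4 × 19.00 × (154.0))] / (2 × 19.00) = (136 ± 82.41) / 38.00, giving tanθ = 1.410 or 5.748.
θ = 54.66° or 80.13°; the larger is 80.13°.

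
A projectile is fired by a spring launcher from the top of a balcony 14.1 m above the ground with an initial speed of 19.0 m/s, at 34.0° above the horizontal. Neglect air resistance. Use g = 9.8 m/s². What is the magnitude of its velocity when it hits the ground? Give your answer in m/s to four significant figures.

25.25 m/s

Horizontal component vₓ = 19.00 cos 34.0° = 15.75 m/s; vertical v_y0 = 19.00 sin 34.0° = 10.62 m/s.
The projectile lands when y = 14.1 + (10.62) t − ½·9.80·t² = 0. Positive root: t = (10.62 + √(10.62² + 2·9.80·14.1)) / 9.80 = (10.62 + 19.73) / 9.80 = 3.097 s.
Vertical velocity at impact: v_y = v_y0 − g t = 10.62 − 9.80 × 3.097 = −19.73 m/s.
Speed: |v| = √(vₓ² + v_y²) = √(15.75² + 19.73²) = 25.25 m/s.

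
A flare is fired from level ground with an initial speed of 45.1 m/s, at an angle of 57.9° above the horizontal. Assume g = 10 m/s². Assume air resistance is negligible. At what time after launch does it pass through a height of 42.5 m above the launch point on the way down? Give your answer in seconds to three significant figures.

6.29 s

vₓ = 45.10 cos 57.9° = 23.97 m/s; v_y0 = 45.10 sin 57.9° = 38.21 m/s.
Require v_y0 t − ½ g t² = 42.5, i.e. 5.000 t² − 38.21 t + 42.5 = 0.
Quadratic formula: t = (38.21 ± √609.64) / 10.0 = (38.21 ± 24.69) / 10.0 → t = 1.351 s or 6.290 s.
The descending-branch root is 6.290 s.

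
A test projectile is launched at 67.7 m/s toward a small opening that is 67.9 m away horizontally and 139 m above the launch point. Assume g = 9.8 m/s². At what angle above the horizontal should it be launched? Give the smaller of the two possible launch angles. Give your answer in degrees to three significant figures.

69.1°

Trajectory: y = x tanθ − g x² (1 + tan²θ)/(2v₀²). With x = 67.9, y = 139, v₀ = 67.7, g = 9.80:
4.929 tan²θ − 67.9 tanθ + (143.9) = 0.
tanθ = [67.9 ± √(67.9² − 4 × 4.929 × (143.9))] / (2 × 4.929) = (67.9 ± 42.10) / 9.858, giving tanθ = 2.617 or 11.16.
θ = 69.09° or 84.88°; the smaller is 69.09°.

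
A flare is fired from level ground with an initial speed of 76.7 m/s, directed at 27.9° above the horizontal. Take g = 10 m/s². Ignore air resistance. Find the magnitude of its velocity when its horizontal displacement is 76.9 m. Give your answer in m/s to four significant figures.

Resolve: vₓ = 76.70 cos 27.9° = 67.78 m/s and v_y0 = 76.70 sin 27.9° = 35.89 m/s.
Time to reach x = 76.9 m: t = x/vₓ = 76.9/67.78 = 1.134 s.
Vertical velocity there: v_y = v_y0 − g t = 35.89 − 10.0 × 1.134 = 24.55 m/s.
Speed: √(vₓ² + v_y²) = √(67.78² + 24.55²) = 72.09 m/s.

72.09 m/s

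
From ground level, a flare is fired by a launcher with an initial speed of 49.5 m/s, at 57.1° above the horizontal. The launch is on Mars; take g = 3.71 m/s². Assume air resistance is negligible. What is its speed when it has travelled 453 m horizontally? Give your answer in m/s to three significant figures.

34.1 m/s

vₓ = 49.50 cos 57.1° = 26.89 m/s; v_y0 = 49.50 sin 57.1° = 41.56 m/s.
x = vₓ t ⇒ t = 453/26.89 = 16.85 s.
Vertical velocity there: v_y = v_y0 − g t = 41.56 − 3.71 × 16.85 = −20.95 m/s.
Speed: √(vₓ² + v_y²) = √(26.89² + 20.95²) = 34.08 m/s.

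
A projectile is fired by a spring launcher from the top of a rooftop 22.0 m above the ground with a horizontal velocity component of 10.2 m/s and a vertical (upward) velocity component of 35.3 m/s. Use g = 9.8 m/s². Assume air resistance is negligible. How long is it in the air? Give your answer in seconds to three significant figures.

The projectile lands when y = 22.0 + (35.30) t − ½·9.80·t² = 0. Positive root: t = (35.30 + √(35.30² + 2·9.80·22.0)) / 9.80 = (35.30 + 40.95) / 9.80 = 7.781 s.

7.78 s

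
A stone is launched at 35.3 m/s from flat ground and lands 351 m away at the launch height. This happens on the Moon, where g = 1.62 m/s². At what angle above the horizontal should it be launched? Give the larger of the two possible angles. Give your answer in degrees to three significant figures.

76.4°

Level-ground range R = v₀² sin(2θ)/g ⇒ sin(2θ) = gR/v₀² = 1.62 × 351 / 35.3² = 0.4563.
2θ = 27.15° or 180° − 27.15° = 152.8°, so θ = 13.58° or 76.42°.
The larger angle is 76.42°.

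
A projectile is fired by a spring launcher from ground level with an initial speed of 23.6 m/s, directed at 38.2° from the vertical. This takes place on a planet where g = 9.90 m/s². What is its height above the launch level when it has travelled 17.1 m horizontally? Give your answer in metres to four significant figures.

vₓ = 23.60 sin 38.2° = 14.59 m/s; v_y0 = 23.60 cos 38.2° = 18.55 m/s.
x = vₓ t ⇒ t = 17.1/14.59 = 1.172 s.
Height: y = v_y0 t − ½ g t² = 18.55 × 1.172 − 4.950 × 1.172² = 21.73 − 6.796 = 14.93 m.

14.93 m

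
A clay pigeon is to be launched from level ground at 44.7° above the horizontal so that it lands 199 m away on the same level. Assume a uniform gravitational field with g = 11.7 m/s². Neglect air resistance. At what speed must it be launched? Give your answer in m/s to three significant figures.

48.3 m/s

Level-ground range: R = v₀² sin(2θ)/g, so v₀ = √(gR / sin 2θ).
v₀ = √(11.7 × 199 / sin 89.40°) = √(2328 / 0.9999) = √2328.4 = 48.25 m/s.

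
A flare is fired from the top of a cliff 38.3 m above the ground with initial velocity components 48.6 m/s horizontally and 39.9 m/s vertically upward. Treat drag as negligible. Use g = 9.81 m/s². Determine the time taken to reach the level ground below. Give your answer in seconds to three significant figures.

Vertical motion (up positive, ground at y = 0): 4.905 t² − (39.90) t − 38.3 = 0, so t = (39.90 + √(39.90² + 2·9.81·38.3)) / 9.81 = (39.90 + 48.41) / 9.81 = 9.002 s.

9.00 s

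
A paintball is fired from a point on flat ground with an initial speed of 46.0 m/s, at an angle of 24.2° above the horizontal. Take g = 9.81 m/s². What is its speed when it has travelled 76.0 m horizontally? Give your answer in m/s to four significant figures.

41.97 m/s

Horizontal component vₓ = 46.00 cos 24.2° = 41.96 m/s; vertical v_y0 = 46.00 sin 24.2° = 18.86 m/s.
x = vₓ t ⇒ t = 76.0/41.96 = 1.811 s.
Vertical velocity there: v_y = v_y0 − g t = 18.86 − 9.81 × 1.811 = 1.087 m/s.
Speed: √(vₓ² + v_y²) = √(41.96² + 1.087²) = 41.97 m/s.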